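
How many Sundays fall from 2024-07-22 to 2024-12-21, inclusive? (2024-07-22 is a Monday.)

2024-07-22 is a Monday; the first Sunday on or after it is 2024-07-28 (6 days later).
From 2024-07-28 to 2024-12-21: 3 + 31 + 30 + 31 + 30 + 21 = 146 days (rest of July, August, September, October, November, December).
146 ÷ 7 = 20 full weeks with remainder 6, so 20 more Sundays after the first → 21.

21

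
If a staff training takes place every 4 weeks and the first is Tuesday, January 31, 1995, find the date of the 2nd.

February 28, 1995

The 2nd occurrence is 1 interval after the first: 1 × 28 = 28 days after January 31, 1995.
January has 31 days — 0 days to the end of January leaves 28.
28 days into February → February 28, 1995.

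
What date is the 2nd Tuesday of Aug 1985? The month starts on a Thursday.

Aug 13, 1985

Aug 1985 begins on a Thursday, so the first Tuesday is Aug 6 (5 days later).
The 2nd Tuesday is 1 weeks later: 6 + 7 = 13.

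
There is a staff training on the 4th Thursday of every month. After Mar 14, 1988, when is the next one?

Mar 1988 starts on a Tuesday; its first Thursday is the 3rd, so the 4th Thursday is the 24th — Mar 24, 1988.
Mar 24, 1988 is after Mar 14, 1988, so that is the next one.

Mar 24, 1988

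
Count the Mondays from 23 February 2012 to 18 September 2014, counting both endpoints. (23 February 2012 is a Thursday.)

23 February 2012 is a Thursday; the first Monday on or after it is 27 February 2012 (4 days later).
From 27 February 2012 to 18 September 2014: 308 + 365 + 261 = 934 days (rest of 2012, 2013, to 18 September 2014 in 2014).
934 ÷ 7 = 133 full weeks with remainder 3, so 133 more Mondays after the first → 134.

134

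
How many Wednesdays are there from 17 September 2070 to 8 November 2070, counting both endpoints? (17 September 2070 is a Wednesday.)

8

17 September 2070 is a Wednesday; the first Wednesday on or after it is 17 September 2070.
From 17 September 2070 to 8 November 2070: 13 + 31 + 8 = 52 days (rest of September, October, November).
52 ÷ 7 = 7 full weeks with remainder 3, so 7 more Wednesdays after the first → 8.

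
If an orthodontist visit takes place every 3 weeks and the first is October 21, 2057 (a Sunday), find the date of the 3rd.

The 3rd occurrence is 2 intervals after the first: 2 × 21 = 42 days after October 21, 2057.
October has 31 days — 10 days to the end of October leaves 32.
November has 30 days (2 left).
2 days into December → December 2, 2057.

December 2, 2057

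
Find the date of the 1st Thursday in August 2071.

August 6, 2071

August 2071 begins on a Saturday, so the first Thursday is August 6 (5 days later).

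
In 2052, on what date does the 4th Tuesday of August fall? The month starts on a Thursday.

August 27, 2052

August 2052 begins on a Thursday, so the first Tuesday is August 6 (5 days later).
The 4th Tuesday is 3 weeks later: 6 + 21 = 27.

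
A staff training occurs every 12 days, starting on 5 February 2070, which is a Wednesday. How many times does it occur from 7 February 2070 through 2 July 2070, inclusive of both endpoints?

Occurrences land 12·i days after 5 February 2070 for i = 0, 1, 2, …
7 February 2070 is 2 days after the start; 2 ÷ 12 = 0 remainder 2; since the remainder is 2, round up to i = 1. First occurrence in the window: #2 on 17 February 2070 (1×12 = 12 days in).
2 July 2070 is 147 days after the start; 147 ÷ 12 = 12 remainder 3. Last occurrence in the window: #13 on 29 June 2070.
Occurrences #2 through #13: 12 in total.

12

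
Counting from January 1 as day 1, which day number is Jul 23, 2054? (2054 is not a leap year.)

204

Days in months before Jul: 31 + 28 + 31 + 30 + 31 + 30 = 181.
Plus 23 days into Jul → day 204.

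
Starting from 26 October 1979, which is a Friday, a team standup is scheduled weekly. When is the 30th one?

The 30th occurrence is 29 intervals after the first: 29 × 7 = 203 days after 26 October 1979.
October has 31 days — 5 days to the end of October leaves 198.
November has 30 days (168 left).
December has 31 days (137 left).
January has 31 days (106 left).
February has 29 days (77 left).
March has 31 days (46 left).
April has 30 days (16 left).
16 days into May → 16 May 1980.

16 May 1980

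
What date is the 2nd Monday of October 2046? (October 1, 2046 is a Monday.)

October 2046 begins on a Monday, so the first Monday is October 1.
The 2nd Monday is 1 weeks later: 1 + 7 = 8.

2046-10-08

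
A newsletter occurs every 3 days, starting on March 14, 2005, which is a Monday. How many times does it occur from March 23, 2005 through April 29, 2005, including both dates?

13

Occurrences land 3·i days after March 14, 2005 for i = 0, 1, 2, …
March 23, 2005 is 9 days after the start; 9 ÷ 3 = 3 remainder 0. First occurrence in the window: #4 on March 23, 2005 (3×3 = 9 days in).
April 29, 2005 is 46 days after the start; 46 ÷ 3 = 15 remainder 1. Last occurrence in the window: #16 on April 28, 2005.
Occurrences #4 through #16: 13 in total.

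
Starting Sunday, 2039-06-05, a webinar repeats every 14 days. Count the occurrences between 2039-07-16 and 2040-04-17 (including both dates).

20

Occurrences land 14·i days after 2039-06-05 for i = 0, 1, 2, …
2039-07-16 is 41 days after the start; 41 ÷ 14 = 2 remainder 13; since the remainder is 13, round up to i = 3. First occurrence in the window: #4 on 2039-07-17 (3×14 = 42 days in).
2040-04-17 is 317 days after the start; 317 ÷ 14 = 22 remainder 9. Last occurrence in the window: #23 on 2040-04-08.
Occurrences #4 through #23: 20 in total.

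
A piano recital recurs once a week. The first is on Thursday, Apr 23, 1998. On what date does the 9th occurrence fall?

The 9th occurrence is 8 intervals after the first: 8 × 7 = 56 days after Apr 23, 1998.
Apr has 30 days — 7 days to the end of Apr leaves 49.
May has 31 days (18 left).
18 days into Jun → Jun 18, 1998.

Jun 18, 1998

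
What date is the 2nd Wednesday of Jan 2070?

Jan 2070 begins on a Wednesday, so the first Wednesday is Jan 1.
The 2nd Wednesday is 1 weeks later: 1 + 7 = 8.

Jan 8, 2070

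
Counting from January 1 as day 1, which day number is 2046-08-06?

Days in months before August: 31 + 28 + 31 + 30 + 31 + 30 + 31 = 212.
Plus 6 days into August → day 218.

218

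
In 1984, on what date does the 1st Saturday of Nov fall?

Nov 3, 1984

The first Saturday of Nov 1984 is Nov 3.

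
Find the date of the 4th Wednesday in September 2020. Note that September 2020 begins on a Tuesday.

23 September 2020

September 2020 begins on a Tuesday, so the first Wednesday is September 2 (1 day later).
The 4th Wednesday is 3 weeks later: 2 + 21 = 23.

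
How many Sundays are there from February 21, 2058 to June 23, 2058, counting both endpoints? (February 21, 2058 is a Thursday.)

18

February 21, 2058 is a Thursday; the first Sunday on or after it is February 24, 2058 (3 days later).
From February 24, 2058 to June 23, 2058: 4 + 31 + 30 + 31 + 23 = 119 days (rest of February, March, April, May, June).
119 ÷ 7 = 17 full weeks with remainder 0, so 17 more Sundays after the first → 18.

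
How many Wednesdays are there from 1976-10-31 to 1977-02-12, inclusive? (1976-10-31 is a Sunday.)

15

1976-10-31 is a Sunday; the first Wednesday on or after it is 1976-11-03 (3 days later).
From 1976-11-03 to 1977-02-12: 27 + 31 + 31 + 12 = 101 days (rest of November, December, January, February).
101 ÷ 7 = 14 full weeks with remainder 3, so 14 more Wednesdays after the first → 15.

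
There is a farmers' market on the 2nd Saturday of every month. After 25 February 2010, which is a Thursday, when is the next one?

13 March 2010

February 2010 starts on a Monday; its first Saturday is the 6th, so the 2nd Saturday is the 13th — 13 February 2010.
That is not after 25 February 2010, so look at March 2010.
March 2010 starts on a Monday; its first Saturday is the 6th, so the 2nd Saturday is the 13th — 13 March 2010.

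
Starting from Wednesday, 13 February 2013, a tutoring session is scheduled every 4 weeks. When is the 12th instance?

18 December 2013

The 12th occurrence is 11 intervals after the first: 11 × 28 = 308 days after 13 February 2013.
February has 28 days — 15 days to the end of February leaves 293.
March has 31 days (262 left).
April has 30 days (232 left).
May has 31 days (201 left).
June has 30 days (171 left).
July has 31 days (140 left).
August has 31 days (109 left).
September has 30 days (79 left).
October has 31 days (48 left).
November has 30 days (18 left).
18 days into December → 18 December 2013.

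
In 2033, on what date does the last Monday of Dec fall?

Dec 26, 2033

The first Monday of Dec 2033 is Dec 5.
Dec 2033 has 31 days. Adding weeks: 5, 12, 19, 26 — the last one ≤ 31 is the 26th.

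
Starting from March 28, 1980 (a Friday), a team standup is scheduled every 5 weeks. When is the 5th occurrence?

August 15, 1980

The 5th occurrence is 4 intervals after the first: 4 × 35 = 140 days after March 28, 1980.
March has 31 days — 3 days to the end of March leaves 137.
April has 30 days (107 left).
May has 31 days (76 left).
June has 30 days (46 left).
July has 31 days (15 left).
15 days into August → August 15, 1980.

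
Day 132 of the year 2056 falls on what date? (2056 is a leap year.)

May 11, 2056

Jan has 31 days (132 − 31 = 101 remain).
Feb has 29 days (101 − 29 = 72 remain).
Mar has 31 days (72 − 31 = 41 remain).
Apr has 30 days (41 − 30 = 11 remain).
11 into May → May 11.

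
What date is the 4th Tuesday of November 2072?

November 2072 begins on a Tuesday, so the first Tuesday is November 1.
The 4th Tuesday is 3 weeks later: 1 + 21 = 22.

November 22, 2072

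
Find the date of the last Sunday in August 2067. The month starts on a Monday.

August 2067 begins on a Monday, so the first Sunday is August 7 (6 days later).
August 2067 has 31 days. Adding weeks: 7, 14, 21, 28 — the last one ≤ 31 is the 28th.

28 August 2067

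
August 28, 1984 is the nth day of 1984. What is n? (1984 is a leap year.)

241

Days in months before August: 31 + 29 + 31 + 30 + 31 + 30 + 31 = 213.
Plus 28 days into August → day 241.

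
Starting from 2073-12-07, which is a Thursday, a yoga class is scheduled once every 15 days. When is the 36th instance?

2075-05-16

The 36th occurrence is 35 intervals after the first: 35 × 15 = 525 days after 2073-12-07.
December has 31 days — 24 days to the end of December leaves 501.
2074 has 365 days (136 left).
January has 31 days (105 left).
February has 28 days (77 left).
March has 31 days (46 left).
April has 30 days (16 left).
16 days into May → 2075-05-16.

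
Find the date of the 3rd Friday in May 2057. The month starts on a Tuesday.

May 18, 2057

May 2057 begins on a Tuesday, so the first Friday is May 4 (3 days later).
The 3rd Friday is 2 weeks later: 4 + 14 = 18.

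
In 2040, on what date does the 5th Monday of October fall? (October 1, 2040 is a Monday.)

October 29, 2040

October 2040 begins on a Monday, so the first Monday is October 1.
The 5th Monday is 4 weeks later: 1 + 28 = 29.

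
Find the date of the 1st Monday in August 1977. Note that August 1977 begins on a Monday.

August 1977 begins on a Monday, so the first Monday is August 1.

August 1, 1977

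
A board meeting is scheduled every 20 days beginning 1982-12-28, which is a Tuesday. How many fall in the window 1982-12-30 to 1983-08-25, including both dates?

12

Occurrences land 20·i days after 1982-12-28 for i = 0, 1, 2, …
1982-12-30 is 2 days after the start; 2 ÷ 20 = 0 remainder 2; since the remainder is 2, round up to i = 1. First occurrence in the window: #2 on 1983-01-17 (1×20 = 20 days in).
1983-08-25 is 240 days after the start; 240 ÷ 20 = 12 remainder 0. Last occurrence in the window: #13 on 1983-08-25.
Occurrences #2 through #13: 12 in total.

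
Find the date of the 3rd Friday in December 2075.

December 20, 2075

The first Friday of December 2075 is December 6.
The 3rd Friday is 2 weeks later: 6 + 14 = 20.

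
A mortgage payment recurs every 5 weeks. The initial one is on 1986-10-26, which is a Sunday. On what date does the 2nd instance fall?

The 2nd occurrence is 1 interval after the first: 1 × 35 = 35 days after 1986-10-26.
October has 31 days — 5 days to the end of October leaves 30.
30 days into November → 1986-11-30.

1986-11-30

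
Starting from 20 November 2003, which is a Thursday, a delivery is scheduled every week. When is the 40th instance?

The 40th occurrence is 39 intervals after the first: 39 × 7 = 273 days after 20 November 2003.
November has 30 days — 10 days to the end of November leaves 263.
December has 31 days (232 left).
January has 31 days (201 left).
February has 29 days (172 left).
March has 31 days (141 left).
April has 30 days (111 left).
May has 31 days (80 left).
June has 30 days (50 left).
July has 31 days (19 left).
19 days into August → 19 August 2004.

19 August 2004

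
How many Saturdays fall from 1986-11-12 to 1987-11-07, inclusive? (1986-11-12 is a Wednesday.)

1986-11-12 is a Wednesday; the first Saturday on or after it is 1986-11-15 (3 days later).
From 1986-11-15 to 1987-11-07: 46 + 311 = 357 days (rest of 1986, to 1987-11-07 in 1987).
357 ÷ 7 = 51 full weeks with remainder 0, so 51 more Saturdays after the first → 52.

52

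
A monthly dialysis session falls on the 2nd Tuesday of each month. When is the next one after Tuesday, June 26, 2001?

July 10, 2001

June 2001 starts on a Friday; its first Tuesday is the 5th, so the 2nd Tuesday is the 12th — June 12, 2001.
That is not after June 26, 2001, so look at July 2001.
July 2001 starts on a Sunday; its first Tuesday is the 3rd, so the 2nd Tuesday is the 10th — July 10, 2001.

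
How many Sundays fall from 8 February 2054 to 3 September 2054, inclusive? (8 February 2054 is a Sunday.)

8 February 2054 is a Sunday; the first Sunday on or after it is 8 February 2054.
From 8 February 2054 to 3 September 2054: 20 + 31 + 30 + 31 + 30 + 31 + 31 + 3 = 207 days (rest of February, March, April, May, June, July, August, September).
207 ÷ 7 = 29 full weeks with remainder 4, so 29 more Sundays after the first → 30.

30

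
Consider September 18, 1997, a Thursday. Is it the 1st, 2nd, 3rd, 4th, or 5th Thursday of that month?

Day 18 falls in week ⌈18/7⌉ of the month.
Days 1–7 hold the 1st Thursday, 8–14 the 2nd, 15–21 the 3rd, 22–28 the 4th, 29–31 the 5th.
18 is in the range for the 3rd.

3rd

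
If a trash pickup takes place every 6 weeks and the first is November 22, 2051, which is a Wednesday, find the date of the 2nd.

January 3, 2052

The 2nd occurrence is 1 interval after the first: 1 × 42 = 42 days after November 22, 2051.
November has 30 days — 8 days to the end of November leaves 34.
December has 31 days (3 left).
3 days into January → January 3, 2052.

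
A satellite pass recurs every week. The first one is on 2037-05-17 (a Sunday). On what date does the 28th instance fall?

The 28th occurrence is 27 intervals after the first: 27 × 7 = 189 days after 2037-05-17.
May has 31 days — 14 days to the end of May leaves 175.
June has 30 days (145 left).
July has 31 days (114 left).
August has 31 days (83 left).
September has 30 days (53 left).
October has 31 days (22 left).
22 days into November → 2037-11-22.

2037-11-22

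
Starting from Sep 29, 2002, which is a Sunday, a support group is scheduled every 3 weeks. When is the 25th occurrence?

The 25th occurrence is 24 intervals after the first: 24 × 21 = 504 days after Sep 29, 2002.
Sep has 30 days — 1 day to the end of Sep leaves 503.
From end of Sep to end of 2002 is 92 days (411 left).
2003 has 365 days (46 left).
Jan has 31 days (15 left).
15 days into Feb → Feb 15, 2004.

Feb 15, 2004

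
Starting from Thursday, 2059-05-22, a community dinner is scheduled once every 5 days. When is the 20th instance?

2059-08-25

The 20th occurrence is 19 intervals after the first: 19 × 5 = 95 days after 2059-05-22.
May has 31 days — 9 days to the end of May leaves 86.
June has 30 days (56 left).
July has 31 days (25 left).
25 days into August → 2059-08-25.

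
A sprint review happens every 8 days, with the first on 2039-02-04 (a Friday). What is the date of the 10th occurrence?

The 10th occurrence is 9 intervals after the first: 9 × 8 = 72 days after 2039-02-04.
February has 28 days — 24 days to the end of February leaves 48.
March has 31 days (17 left).
17 days into April → 2039-04-17.

2039-04-17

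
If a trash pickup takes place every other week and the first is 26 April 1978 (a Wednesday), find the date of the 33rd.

The 33rd occurrence is 32 intervals after the first: 32 × 14 = 448 days after 26 April 1978.
April has 30 days — 4 days to the end of April leaves 444.
From end of April to end of 1978 is 245 days (199 left).
January has 31 days (168 left).
February has 28 days (140 left).
March has 31 days (109 left).
April has 30 days (79 left).
May has 31 days (48 left).
June has 30 days (18 left).
18 days into July → 18 July 1979.

18 July 1979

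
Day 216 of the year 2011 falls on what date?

4 August 2011

January has 31 days (216 − 31 = 185 remain).
February has 28 days (185 − 28 = 157 remain).
March has 31 days (157 − 31 = 126 remain).
April has 30 days (126 − 30 = 96 remain).
May has 31 days (96 − 31 = 65 remain).
June has 30 days (65 − 30 = 35 remain).
July has 31 days (35 − 31 = 4 remain).
4 into August → August 4.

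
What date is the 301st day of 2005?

October 28, 2005

January has 31 days (301 − 31 = 270 remain).
February has 28 days (270 − 28 = 242 remain).
March has 31 days (242 − 31 = 211 remain).
April has 30 days (211 − 30 = 181 remain).
May has 31 days (181 − 31 = 150 remain).
June has 30 days (150 − 30 = 120 remain).
July has 31 days (120 − 31 = 89 remain).
August has 31 days (89 − 31 = 58 remain).
September has 30 days (58 − 30 = 28 remain).
28 into October → October 28.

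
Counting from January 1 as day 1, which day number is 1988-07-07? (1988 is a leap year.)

189

Days in months before July: 31 + 29 + 31 + 30 + 31 + 30 = 182.
Plus 7 days into July → day 189.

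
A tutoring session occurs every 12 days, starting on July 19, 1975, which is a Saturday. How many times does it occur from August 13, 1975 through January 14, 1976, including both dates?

Occurrences land 12·i days after July 19, 1975 for i = 0, 1, 2, …
August 13, 1975 is 25 days after the start; 25 ÷ 12 = 2 remainder 1; since the remainder is 1, round up to i = 3. First occurrence in the window: #4 on August 24, 1975 (3×12 = 36 days in).
January 14, 1976 is 179 days after the start; 179 ÷ 12 = 14 remainder 11. Last occurrence in the window: #15 on January 3, 1976.
Occurrences #4 through #15: 12 in total.

12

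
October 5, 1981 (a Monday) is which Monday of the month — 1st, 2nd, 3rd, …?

Day 5 falls in week ⌈5/7⌉ of the month.
Days 1–7 hold the 1st Monday, 8–14 the 2nd, 15–21 the 3rd, 22–28 the 4th, 29–31 the 5th.
5 is in the range for the 1st.

1st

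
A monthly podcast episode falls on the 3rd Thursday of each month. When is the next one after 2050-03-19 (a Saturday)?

March 2050 starts on a Tuesday; its first Thursday is the 3rd, so the 3rd Thursday is the 17th — 2050-03-17.
That is not after 2050-03-19, so look at April 2050.
April 2050 starts on a Friday; its first Thursday is the 7th, so the 3rd Thursday is the 21st — 2050-04-21.

2050-04-21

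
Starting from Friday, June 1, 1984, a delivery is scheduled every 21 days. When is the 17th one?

The 17th occurrence is 16 intervals after the first: 16 × 21 = 336 days after June 1, 1984.
June has 30 days — 29 days to the end of June leaves 307.
July has 31 days (276 left).
August has 31 days (245 left).
September has 30 days (215 left).
October has 31 days (184 left).
November has 30 days (154 left).
December has 31 days (123 left).
January has 31 days (92 left).
February has 28 days (64 left).
March has 31 days (33 left).
April has 30 days (3 left).
3 days into May → May 3, 1985.

May 3, 1985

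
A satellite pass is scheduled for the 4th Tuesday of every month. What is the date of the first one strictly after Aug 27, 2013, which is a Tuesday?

Sep 24, 2013

Aug 2013 starts on a Thursday; its first Tuesday is the 6th, so the 4th Tuesday is the 27th — Aug 27, 2013.
That is not after Aug 27, 2013, so look at Sep 2013.
Sep 2013 starts on a Sunday; its first Tuesday is the 3rd, so the 4th Tuesday is the 24th — Sep 24, 2013.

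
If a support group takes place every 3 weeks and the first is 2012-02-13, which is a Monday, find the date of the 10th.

2012-08-20

The 10th occurrence is 9 intervals after the first: 9 × 21 = 189 days after 2012-02-13.
February has 29 days — 16 days to the end of February leaves 173.
March has 31 days (142 left).
April has 30 days (112 left).
May has 31 days (81 left).
June has 30 days (51 left).
July has 31 days (20 left).
20 days into August → 2012-08-20.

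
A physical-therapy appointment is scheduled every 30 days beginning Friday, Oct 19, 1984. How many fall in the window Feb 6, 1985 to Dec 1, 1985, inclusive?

10

Occurrences land 30·i days after Oct 19, 1984 for i = 0, 1, 2, …
Feb 6, 1985 is 110 days after the start; 110 ÷ 30 = 3 remainder 20; since the remainder is 20, round up to i = 4. First occurrence in the window: #5 on Feb 16, 1985 (4×30 = 120 days in).
Dec 1, 1985 is 408 days after the start; 408 ÷ 30 = 13 remainder 18. Last occurrence in the window: #14 on Nov 13, 1985.
Occurrences #5 through #14: 10 in total.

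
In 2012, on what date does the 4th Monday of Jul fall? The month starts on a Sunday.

Jul 23, 2012

Jul 2012 begins on a Sunday, so the first Monday is Jul 2 (1 day later).
The 4th Monday is 3 weeks later: 2 + 21 = 23.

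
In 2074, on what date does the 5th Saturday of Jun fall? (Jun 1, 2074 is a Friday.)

Jun 30, 2074

Jun 2074 begins on a Friday, so the first Saturday is Jun 2 (1 day later).
The 5th Saturday is 4 weeks later: 2 + 28 = 30.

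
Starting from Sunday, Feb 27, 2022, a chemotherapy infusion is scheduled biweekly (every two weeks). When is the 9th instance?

Jun 19, 2022

The 9th occurrence is 8 intervals after the first: 8 × 14 = 112 days after Feb 27, 2022.
Feb has 28 days — 1 day to the end of Feb leaves 111.
Mar has 31 days (80 left).
Apr has 30 days (50 left).
May has 31 days (19 left).
19 days into Jun → Jun 19, 2022.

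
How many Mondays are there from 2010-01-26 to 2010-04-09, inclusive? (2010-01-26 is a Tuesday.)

2010-01-26 is a Tuesday; the first Monday on or after it is 2010-02-01 (6 days later).
From 2010-02-01 to 2010-04-09: 27 + 31 + 9 = 67 days (rest of February, March, April).
67 ÷ 7 = 9 full weeks with remainder 4, so 9 more Mondays after the first → 10.

10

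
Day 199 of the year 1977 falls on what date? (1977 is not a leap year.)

Jul 18, 1977

Jan has 31 days (199 − 31 = 168 remain).
Feb has 28 days (168 − 28 = 140 remain).
Mar has 31 days (140 − 31 = 109 remain).
Apr has 30 days (109 − 30 = 79 remain).
May has 31 days (79 − 31 = 48 remain).
Jun has 30 days (48 − 30 = 18 remain).
18 into Jul → Jul 18.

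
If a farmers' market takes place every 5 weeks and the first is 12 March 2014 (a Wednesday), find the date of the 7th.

8 October 2014

The 7th occurrence is 6 intervals after the first: 6 × 35 = 210 days after 12 March 2014.
March has 31 days — 19 days to the end of March leaves 191.
April has 30 days (161 left).
May has 31 days (130 left).
June has 30 days (100 left).
July has 31 days (69 left).
August has 31 days (38 left).
September has 30 days (8 left).
8 days into October → 8 October 2014.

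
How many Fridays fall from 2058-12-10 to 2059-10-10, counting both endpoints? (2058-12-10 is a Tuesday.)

2058-12-10 is a Tuesday; the first Friday on or after it is 2058-12-13 (3 days later).
From 2058-12-13 to 2059-10-10: 18 + 31 + 28 + 31 + 30 + 31 + 30 + 31 + 31 + 30 + 10 = 301 days (rest of December, January, February, March, April, May, June, July, August, September, October).
301 ÷ 7 = 43 full weeks with remainder 0, so 43 more Fridays after the first → 44.

44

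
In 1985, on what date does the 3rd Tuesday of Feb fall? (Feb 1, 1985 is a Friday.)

Feb 1985 begins on a Friday, so the first Tuesday is Feb 5 (4 days later).
The 3rd Tuesday is 2 weeks later: 5 + 14 = 19.

Feb 19, 1985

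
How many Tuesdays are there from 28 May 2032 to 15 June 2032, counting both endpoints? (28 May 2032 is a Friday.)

3

28 May 2032 is a Friday; the first Tuesday on or after it is 1 June 2032 (4 days later).
From 1 June 2032 to 15 June 2032 is 15 − 1 = 14 days.
14 ÷ 7 = 2 full weeks with remainder 0, so 2 more Tuesdays after the first → 3.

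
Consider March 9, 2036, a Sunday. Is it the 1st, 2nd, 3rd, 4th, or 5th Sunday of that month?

Day 9 falls in week ⌈9/7⌉ of the month.
Days 1–7 hold the 1st Sunday, 8–14 the 2nd, 15–21 the 3rd, 22–28 the 4th, 29–31 the 5th.
9 is in the range for the 2nd.

2nd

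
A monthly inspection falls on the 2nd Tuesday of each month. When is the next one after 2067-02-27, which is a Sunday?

February 2067 starts on a Tuesday; its first Tuesday is the 1st, so the 2nd Tuesday is the 8th — 2067-02-08.
That is not after 2067-02-27, so look at March 2067.
March 2067 starts on a Tuesday; its first Tuesday is the 1st, so the 2nd Tuesday is the 8th — 2067-03-08.

2067-03-08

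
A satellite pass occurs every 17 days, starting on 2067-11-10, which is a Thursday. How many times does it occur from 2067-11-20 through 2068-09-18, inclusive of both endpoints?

Occurrences land 17·i days after 2067-11-10 for i = 0, 1, 2, …
2067-11-20 is 10 days after the start; 10 ÷ 17 = 0 remainder 10; since the remainder is 10, round up to i = 1. First occurrence in the window: #2 on 2067-11-27 (1×17 = 17 days in).
2068-09-18 is 313 days after the start; 313 ÷ 17 = 18 remainder 7. Last occurrence in the window: #19 on 2068-09-11.
Occurrences #2 through #19: 18 in total.

18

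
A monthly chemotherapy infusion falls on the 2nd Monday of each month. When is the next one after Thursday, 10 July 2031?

14 July 2031

July 2031 starts on a Tuesday; its first Monday is the 7th, so the 2nd Monday is the 14th — 14 July 2031.
14 July 2031 is after 10 July 2031, so that is the next one.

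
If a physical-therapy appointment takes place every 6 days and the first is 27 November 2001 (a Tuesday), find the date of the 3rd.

The 3rd occurrence is 2 intervals after the first: 2 × 6 = 12 days after 27 November 2001.
November has 30 days — 3 days to the end of November leaves 9.
9 days into December → 9 December 2001.

9 December 2001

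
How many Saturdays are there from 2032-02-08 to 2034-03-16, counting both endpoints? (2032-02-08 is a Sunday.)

109

2032-02-08 is a Sunday; the first Saturday on or after it is 2032-02-14 (6 days later).
From 2032-02-14 to 2034-03-16: 321 + 365 + 75 = 761 days (rest of 2032, 2033, to 2034-03-16 in 2034).
761 ÷ 7 = 108 full weeks with remainder 5, so 108 more Saturdays after the first → 109.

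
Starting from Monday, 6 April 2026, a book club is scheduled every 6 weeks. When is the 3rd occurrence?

The 3rd occurrence is 2 intervals after the first: 2 × 42 = 84 days after 6 April 2026.
April has 30 days — 24 days to the end of April leaves 60.
May has 31 days (29 left).
29 days into June → 29 June 2026.

29 June 2026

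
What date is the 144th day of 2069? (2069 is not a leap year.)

May 24, 2069

January has 31 days (144 − 31 = 113 remain).
February has 28 days (113 − 28 = 85 remain).
March has 31 days (85 − 31 = 54 remain).
April has 30 days (54 − 30 = 24 remain).
24 into May → May 24.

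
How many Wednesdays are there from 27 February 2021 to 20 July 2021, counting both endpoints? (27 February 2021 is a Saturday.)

20

27 February 2021 is a Saturday; the first Wednesday on or after it is 3 March 2021 (4 days later).
From 3 March 2021 to 20 July 2021: 28 + 30 + 31 + 30 + 20 = 139 days (rest of March, April, May, June, July).
139 ÷ 7 = 19 full weeks with remainder 6, so 19 more Wednesdays after the first → 20.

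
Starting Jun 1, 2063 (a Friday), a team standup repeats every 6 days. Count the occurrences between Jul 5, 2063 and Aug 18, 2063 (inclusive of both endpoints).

Occurrences land 6·i days after Jun 1, 2063 for i = 0, 1, 2, …
Jul 5, 2063 is 34 days after the start; 34 ÷ 6 = 5 remainder 4; since the remainder is 4, round up to i = 6. First occurrence in the window: #7 on Jul 7, 2063 (6×6 = 36 days in).
Aug 18, 2063 is 78 days after the start; 78 ÷ 6 = 13 remainder 0. Last occurrence in the window: #14 on Aug 18, 2063.
Occurrences #7 through #14: 8 in total.

8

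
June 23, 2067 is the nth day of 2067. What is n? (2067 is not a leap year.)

174

Days in months before June: 31 + 28 + 31 + 30 + 31 = 151.
Plus 23 days into June → day 174.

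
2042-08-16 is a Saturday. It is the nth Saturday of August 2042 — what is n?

Day 16 falls in week ⌈16/7⌉ of the month.
Days 1–7 hold the 1st Saturday, 8–14 the 2nd, 15–21 the 3rd, 22–28 the 4th, 29–31 the 5th.
16 is in the range for the 3rd.

3rd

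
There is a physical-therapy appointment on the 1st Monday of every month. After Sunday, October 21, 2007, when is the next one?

November 5, 2007

October 2007 starts on a Monday, so its 1st Monday is October 1, 2007.
That is not after October 21, 2007, so look at November 2007.
November 2007 starts on a Thursday, so its 1st Monday is November 5, 2007 (4 days in).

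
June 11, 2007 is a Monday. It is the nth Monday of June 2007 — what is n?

2nd

Day 11 falls in week ⌈11/7⌉ of the month.
Days 1–7 hold the 1st Monday, 8–14 the 2nd, 15–21 the 3rd, 22–28 the 4th, 29–31 the 5th.
11 is in the range for the 2nd.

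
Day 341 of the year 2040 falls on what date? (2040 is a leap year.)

January has 31 days (341 − 31 = 310 remain).
February has 29 days (310 − 29 = 281 remain).
March has 31 days (281 − 31 = 250 remain).
April has 30 days (250 − 30 = 220 remain).
May has 31 days (220 − 31 = 189 remain).
June has 30 days (189 − 30 = 159 remain).
July has 31 days (159 − 31 = 128 remain).
August has 31 days (128 − 31 = 97 remain).
September has 30 days (97 − 30 = 67 remain).
October has 31 days (67 − 31 = 36 remain).
November has 30 days (36 − 30 = 6 remain).
6 into December → December 6.

December 6, 2040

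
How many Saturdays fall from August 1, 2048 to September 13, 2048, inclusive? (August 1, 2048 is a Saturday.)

7

August 1, 2048 is a Saturday; the first Saturday on or after it is August 1, 2048.
From August 1, 2048 to September 13, 2048: 30 + 13 = 43 days (rest of August, September).
43 ÷ 7 = 6 full weeks with remainder 1, so 6 more Saturdays after the first → 7.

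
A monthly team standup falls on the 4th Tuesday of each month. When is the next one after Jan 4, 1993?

Jan 26, 1993

Jan 1993 starts on a Friday; its first Tuesday is the 5th, so the 4th Tuesday is the 26th — Jan 26, 1993.
Jan 26, 1993 is after Jan 4, 1993, so that is the next one.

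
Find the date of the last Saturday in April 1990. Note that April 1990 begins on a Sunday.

1990-04-28

April 1990 begins on a Sunday, so the first Saturday is April 7 (6 days later).
April 1990 has 30 days. Adding weeks: 7, 14, 21, 28 — the last one ≤ 30 is the 28th.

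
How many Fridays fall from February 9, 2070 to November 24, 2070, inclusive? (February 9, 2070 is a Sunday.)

February 9, 2070 is a Sunday; the first Friday on or after it is February 14, 2070 (5 days later).
From February 14, 2070 to November 24, 2070: 14 + 31 + 30 + 31 + 30 + 31 + 31 + 30 + 31 + 24 = 283 days (rest of February, March, April, May, June, July, August, September, October, November).
283 ÷ 7 = 40 full weeks with remainder 3, so 40 more Fridays after the first → 41.

41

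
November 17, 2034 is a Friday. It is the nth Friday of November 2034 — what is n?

3rd

Day 17 falls in week ⌈17/7⌉ of the month.
Days 1–7 hold the 1st Friday, 8–14 the 2nd, 15–21 the 3rd, 22–28 the 4th, 29–31 the 5th.
17 is in the range for the 3rd.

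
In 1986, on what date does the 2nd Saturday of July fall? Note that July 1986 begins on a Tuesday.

July 12, 1986

July 1986 begins on a Tuesday, so the first Saturday is July 5 (4 days later).
The 2nd Saturday is 1 weeks later: 5 + 7 = 12.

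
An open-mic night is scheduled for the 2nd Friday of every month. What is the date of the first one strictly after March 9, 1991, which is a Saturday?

April 12, 1991

March 1991 starts on a Friday; its first Friday is the 1st, so the 2nd Friday is the 8th — March 8, 1991.
That is not after March 9, 1991, so look at April 1991.
April 1991 starts on a Monday; its first Friday is the 5th, so the 2nd Friday is the 12th — April 12, 1991.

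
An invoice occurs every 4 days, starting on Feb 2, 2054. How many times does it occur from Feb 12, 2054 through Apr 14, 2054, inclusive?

15

Occurrences land 4·i days after Feb 2, 2054 for i = 0, 1, 2, …
Feb 12, 2054 is 10 days after the start; 10 ÷ 4 = 2 remainder 2; since the remainder is 2, round up to i = 3. First occurrence in the window: #4 on Feb 14, 2054 (3×4 = 12 days in).
Apr 14, 2054 is 71 days after the start; 71 ÷ 4 = 17 remainder 3. Last occurrence in the window: #18 on Apr 11, 2054.
Occurrences #4 through #18: 15 in total.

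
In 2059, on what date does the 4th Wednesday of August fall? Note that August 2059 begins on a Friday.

27 August 2059

August 2059 begins on a Friday, so the first Wednesday is August 6 (5 days later).
The 4th Wednesday is 3 weeks later: 6 + 21 = 27.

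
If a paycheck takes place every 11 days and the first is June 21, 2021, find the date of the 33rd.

The 33rd occurrence is 32 intervals after the first: 32 × 11 = 352 days after June 21, 2021.
June has 30 days — 9 days to the end of June leaves 343.
July has 31 days (312 left).
August has 31 days (281 left).
September has 30 days (251 left).
October has 31 days (220 left).
November has 30 days (190 left).
December has 31 days (159 left).
January has 31 days (128 left).
February has 28 days (100 left).
March has 31 days (69 left).
April has 30 days (39 left).
May has 31 days (8 left).
8 days into June → June 8, 2022.

June 8, 2022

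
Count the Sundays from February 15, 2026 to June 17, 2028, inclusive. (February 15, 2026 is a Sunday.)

122

February 15, 2026 is a Sunday; the first Sunday on or after it is February 15, 2026.
From February 15, 2026 to June 17, 2028: 319 + 365 + 169 = 853 days (rest of 2026, 2027, to June 17, 2028 in 2028).
853 ÷ 7 = 121 full weeks with remainder 6, so 121 more Sundays after the first → 122.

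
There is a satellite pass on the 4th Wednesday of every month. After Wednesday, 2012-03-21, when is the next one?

2012-03-28

March 2012 starts on a Thursday; its first Wednesday is the 7th, so the 4th Wednesday is the 28th — 2012-03-28.
2012-03-28 is after 2012-03-21, so that is the next one.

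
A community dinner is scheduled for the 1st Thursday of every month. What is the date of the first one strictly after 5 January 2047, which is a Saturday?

January 2047 starts on a Tuesday, so its 1st Thursday is 3 January 2047 (2 days in).
That is not after 5 January 2047, so look at February 2047.
February 2047 starts on a Friday, so its 1st Thursday is 7 February 2047 (6 days in).

7 February 2047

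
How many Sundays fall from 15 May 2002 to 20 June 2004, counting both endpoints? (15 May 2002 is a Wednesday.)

110

15 May 2002 is a Wednesday; the first Sunday on or after it is 19 May 2002 (4 days later).
From 19 May 2002 to 20 June 2004: 226 + 365 + 172 = 763 days (rest of 2002, 2003, to 20 June 2004 in 2004).
763 ÷ 7 = 109 full weeks with remainder 0, so 109 more Sundays after the first → 110.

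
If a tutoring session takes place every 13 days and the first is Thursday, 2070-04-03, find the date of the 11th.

2070-08-11

The 11th occurrence is 10 intervals after the first: 10 × 13 = 130 days after 2070-04-03.
April has 30 days — 27 days to the end of April leaves 103.
May has 31 days (72 left).
June has 30 days (42 left).
July has 31 days (11 left).
11 days into August → 2070-08-11.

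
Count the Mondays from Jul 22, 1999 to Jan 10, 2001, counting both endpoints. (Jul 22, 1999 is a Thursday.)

77

Jul 22, 1999 is a Thursday; the first Monday on or after it is Jul 26, 1999 (4 days later).
From Jul 26, 1999 to Jan 10, 2001: 158 + 366 + 10 = 534 days (rest of 1999, 2000, to Jan 10, 2001 in 2001).
534 ÷ 7 = 76 full weeks with remainder 2, so 76 more Mondays after the first → 77.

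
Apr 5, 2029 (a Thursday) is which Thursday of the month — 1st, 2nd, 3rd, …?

Day 5 falls in week ⌈5/7⌉ of the month.
Days 1–7 hold the 1st Thursday, 8–14 the 2nd, 15–21 the 3rd, 22–28 the 4th, 29–31 the 5th.
5 is in the range for the 1st.

1st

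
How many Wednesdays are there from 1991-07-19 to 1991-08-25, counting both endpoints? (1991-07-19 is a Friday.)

1991-07-19 is a Friday; the first Wednesday on or after it is 1991-07-24 (5 days later).
From 1991-07-24 to 1991-08-25: 7 + 25 = 32 days (rest of July, August).
32 ÷ 7 = 4 full weeks with remainder 4, so 4 more Wednesdays after the first → 5.

5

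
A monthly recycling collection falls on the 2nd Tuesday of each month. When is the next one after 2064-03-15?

2064-04-08

March 2064 starts on a Saturday; its first Tuesday is the 4th, so the 2nd Tuesday is the 11th — 2064-03-11.
That is not after 2064-03-15, so look at April 2064.
April 2064 starts on a Tuesday; its first Tuesday is the 1st, so the 2nd Tuesday is the 8th — 2064-04-08.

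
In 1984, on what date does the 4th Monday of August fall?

August 27, 1984

The first Monday of August 1984 is August 6.
The 4th Monday is 3 weeks later: 6 + 21 = 27.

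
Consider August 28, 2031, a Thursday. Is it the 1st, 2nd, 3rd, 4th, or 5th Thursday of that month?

4th

Day 28 falls in week ⌈28/7⌉ of the month.
Days 1–7 hold the 1st Thursday, 8–14 the 2nd, 15–21 the 3rd, 22–28 the 4th, 29–31 the 5th.
28 is in the range for the 4th.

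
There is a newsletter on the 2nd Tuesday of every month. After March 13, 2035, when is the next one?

April 10, 2035

March 2035 starts on a Thursday; its first Tuesday is the 6th, so the 2nd Tuesday is the 13th — March 13, 2035.
That is not after March 13, 2035, so look at April 2035.
April 2035 starts on a Sunday; its first Tuesday is the 3rd, so the 2nd Tuesday is the 10th — April 10, 2035.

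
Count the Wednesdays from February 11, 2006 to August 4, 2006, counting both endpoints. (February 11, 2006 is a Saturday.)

February 11, 2006 is a Saturday; the first Wednesday on or after it is February 15, 2006 (4 days later).
From February 15, 2006 to August 4, 2006: 13 + 31 + 30 + 31 + 30 + 31 + 4 = 170 days (rest of February, March, April, May, June, July, August).
170 ÷ 7 = 24 full weeks with remainder 2, so 24 more Wednesdays after the first → 25.

25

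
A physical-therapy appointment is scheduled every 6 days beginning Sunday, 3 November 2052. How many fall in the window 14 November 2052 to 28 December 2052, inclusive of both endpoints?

Occurrences land 6·i days after 3 November 2052 for i = 0, 1, 2, …
14 November 2052 is 11 days after the start; 11 ÷ 6 = 1 remainder 5; since the remainder is 5, round up to i = 2. First occurrence in the window: #3 on 15 November 2052 (2×6 = 12 days in).
28 December 2052 is 55 days after the start; 55 ÷ 6 = 9 remainder 1. Last occurrence in the window: #10 on 27 December 2052.
Occurrences #3 through #10: 8 in total.

8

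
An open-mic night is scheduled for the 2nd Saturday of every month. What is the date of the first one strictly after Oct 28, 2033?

Nov 12, 2033

Oct 2033 starts on a Saturday; its first Saturday is the 1st, so the 2nd Saturday is the 8th — Oct 8, 2033.
That is not after Oct 28, 2033, so look at Nov 2033.
Nov 2033 starts on a Tuesday; its first Saturday is the 5th, so the 2nd Saturday is the 12th — Nov 12, 2033.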